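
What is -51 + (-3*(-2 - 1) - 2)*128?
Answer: 845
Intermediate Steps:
-51 + (-3*(-2 - 1) - 2)*128 = -51 + (-3*(-3) - 2)*128 = -51 + (9 - 2)*128 = -51 + 7*128 = -51 + 896 = 845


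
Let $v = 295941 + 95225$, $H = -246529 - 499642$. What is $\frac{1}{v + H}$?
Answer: $- \frac{1}{355005} \approx -2.8169 \cdot 10^{-6}$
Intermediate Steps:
$H = -746171$ ($H = -246529 - 499642 = -746171$)
$v = 391166$
$\frac{1}{v + H} = \frac{1}{391166 - 746171} = \frac{1}{-355005} = - \frac{1}{355005}$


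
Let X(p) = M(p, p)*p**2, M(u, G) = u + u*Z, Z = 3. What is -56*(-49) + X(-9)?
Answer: -172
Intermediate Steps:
M(u, G) = 4*u (M(u, G) = u + u*3 = u + 3*u = 4*u)
X(p) = 4*p**3 (X(p) = (4*p)*p**2 = 4*p**3)
-56*(-49) + X(-9) = -56*(-49) + 4*(-9)**3 = 2744 + 4*(-729) = 2744 - 2916 = -172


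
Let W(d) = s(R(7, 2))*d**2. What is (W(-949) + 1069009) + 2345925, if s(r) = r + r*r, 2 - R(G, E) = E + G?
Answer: 41240176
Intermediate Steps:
R(G, E) = 2 - E - G (R(G, E) = 2 - (E + G) = 2 + (-E - G) = 2 - E - G)
s(r) = r + r**2
W(d) = 42*d**2 (W(d) = ((2 - 1*2 - 1*7)*(1 + (2 - 1*2 - 1*7)))*d**2 = ((2 - 2 - 7)*(1 + (2 - 2 - 7)))*d**2 = (-7*(1 - 7))*d**2 = (-7*(-6))*d**2 = 42*d**2)
(W(-949) + 1069009) + 2345925 = (42*(-949)**2 + 1069009) + 2345925 = (42*900601 + 1069009) + 2345925 = (37825242 + 1069009) + 2345925 = 38894251 + 2345925 = 41240176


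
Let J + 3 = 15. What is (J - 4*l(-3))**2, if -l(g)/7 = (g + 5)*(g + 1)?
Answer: 10000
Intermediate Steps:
J = 12 (J = -3 + 15 = 12)
l(g) = -7*(1 + g)*(5 + g) (l(g) = -7*(g + 5)*(g + 1) = -7*(5 + g)*(1 + g) = -7*(1 + g)*(5 + g))
(J - 4*l(-3))**2 = (12 - 4*(-35 - 42*(-3) - 7*(-3)**2))**2 = (12 - 4*(-35 + 126 - 7*9))**2 = (12 - 4*(-35 + 126 - 63))**2 = (12 - 4*28)**2 = (12 - 112)**2 = (-100)**2 = 10000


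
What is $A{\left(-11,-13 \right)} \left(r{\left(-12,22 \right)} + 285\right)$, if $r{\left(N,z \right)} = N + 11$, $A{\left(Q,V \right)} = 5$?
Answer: $1420$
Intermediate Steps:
$r{\left(N,z \right)} = 11 + N$
$A{\left(-11,-13 \right)} \left(r{\left(-12,22 \right)} + 285\right) = 5 \left(\left(11 - 12\right) + 285\right) = 5 \left(-1 + 285\right) = 5 \cdot 284 = 1420$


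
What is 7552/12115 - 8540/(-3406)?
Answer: 64592106/20631845 ≈ 3.1307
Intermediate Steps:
7552/12115 - 8540/(-3406) = 7552*(1/12115) - 8540*(-1/3406) = 7552/12115 + 4270/1703 = 64592106/20631845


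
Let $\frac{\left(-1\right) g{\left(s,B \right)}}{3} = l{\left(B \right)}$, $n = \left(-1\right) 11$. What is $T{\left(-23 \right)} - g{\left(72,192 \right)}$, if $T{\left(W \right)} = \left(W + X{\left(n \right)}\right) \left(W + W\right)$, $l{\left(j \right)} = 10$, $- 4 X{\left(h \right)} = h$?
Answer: $\frac{1923}{2} \approx 961.5$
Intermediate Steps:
$n = -11$
$X{\left(h \right)} = - \frac{h}{4}$
$g{\left(s,B \right)} = -30$ ($g{\left(s,B \right)} = \left(-3\right) 10 = -30$)
$T{\left(W \right)} = 2 W \left(\frac{11}{4} + W\right)$ ($T{\left(W \right)} = \left(W - - \frac{11}{4}\right) \left(W + W\right) = \left(W + \frac{11}{4}\right) 2 W = \left(\frac{11}{4} + W\right) 2 W = 2 W \left(\frac{11}{4} + W\right)$)
$T{\left(-23 \right)} - g{\left(72,192 \right)} = \frac{1}{2} \left(-23\right) \left(11 + 4 \left(-23\right)\right) - -30 = \frac{1}{2} \left(-23\right) \left(11 - 92\right) + 30 = \frac{1}{2} \left(-23\right) \left(-81\right) + 30 = \frac{1863}{2} + 30 = \frac{1923}{2}$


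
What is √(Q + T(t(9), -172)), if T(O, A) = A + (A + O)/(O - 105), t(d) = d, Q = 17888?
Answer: √10205394/24 ≈ 133.11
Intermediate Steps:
T(O, A) = A + (A + O)/(-105 + O)
√(Q + T(t(9), -172)) = √(17888 + (9 - 104*(-172) - 172*9)/(-105 + 9)) = √(17888 + (9 + 17888 - 1548)/(-96)) = √(17888 - 1/96*16349) = √(17888 - 16349/96) = √(1700899/96) = √10205394/24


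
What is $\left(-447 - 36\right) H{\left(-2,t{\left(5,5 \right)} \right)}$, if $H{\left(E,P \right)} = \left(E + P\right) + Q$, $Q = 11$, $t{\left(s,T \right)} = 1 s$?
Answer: $-6762$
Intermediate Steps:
$t{\left(s,T \right)} = s$
$H{\left(E,P \right)} = 11 + E + P$ ($H{\left(E,P \right)} = \left(E + P\right) + 11 = 11 + E + P$)
$\left(-447 - 36\right) H{\left(-2,t{\left(5,5 \right)} \right)} = \left(-447 - 36\right) \left(11 - 2 + 5\right) = \left(-483\right) 14 = -6762$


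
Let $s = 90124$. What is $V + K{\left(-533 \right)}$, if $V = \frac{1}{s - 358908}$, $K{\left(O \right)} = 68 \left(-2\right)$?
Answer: $- \frac{36554625}{268784} \approx -136.0$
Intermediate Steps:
$K{\left(O \right)} = -136$
$V = - \frac{1}{268784}$ ($V = \frac{1}{90124 - 358908} = \frac{1}{-268784} = - \frac{1}{268784} \approx -3.7205 \cdot 10^{-6}$)
$V + K{\left(-533 \right)} = - \frac{1}{268784} - 136 = - \frac{36554625}{268784}$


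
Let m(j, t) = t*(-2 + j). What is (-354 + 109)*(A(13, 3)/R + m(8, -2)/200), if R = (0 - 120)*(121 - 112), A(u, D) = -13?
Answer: 12691/1080 ≈ 11.751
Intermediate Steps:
R = -1080 (R = -120*9 = -1080)
(-354 + 109)*(A(13, 3)/R + m(8, -2)/200) = (-354 + 109)*(-13/(-1080) - 2*(-2 + 8)/200) = -245*(-13*(-1/1080) - 2*6*(1/200)) = -245*(13/1080 - 12*1/200) = -245*(13/1080 - 3/50) = -245*(-259/5400) = 12691/1080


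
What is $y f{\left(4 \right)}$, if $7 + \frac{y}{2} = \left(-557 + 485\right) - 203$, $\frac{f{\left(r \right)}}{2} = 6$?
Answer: $-6768$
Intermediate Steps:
$f{\left(r \right)} = 12$ ($f{\left(r \right)} = 2 \cdot 6 = 12$)
$y = -564$ ($y = -14 + 2 \left(\left(-557 + 485\right) - 203\right) = -14 + 2 \left(-72 - 203\right) = -14 + 2 \left(-275\right) = -14 - 550 = -564$)
$y f{\left(4 \right)} = \left(-564\right) 12 = -6768$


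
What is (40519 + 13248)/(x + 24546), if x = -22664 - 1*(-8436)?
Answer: 7681/1474 ≈ 5.2110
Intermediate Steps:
x = -14228 (x = -22664 + 8436 = -14228)
(40519 + 13248)/(x + 24546) = (40519 + 13248)/(-14228 + 24546) = 53767/10318 = 53767*(1/10318) = 7681/1474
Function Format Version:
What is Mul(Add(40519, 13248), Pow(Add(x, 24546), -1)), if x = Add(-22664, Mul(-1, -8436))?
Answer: Rational(7681, 1474) ≈ 5.2110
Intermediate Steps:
x = -14228 (x = Add(-22664, 8436) = -14228)
Mul(Add(40519, 13248), Pow(Add(x, 24546), -1)) = Mul(Add(40519, 13248), Pow(Add(-14228, 24546), -1)) = Mul(53767, Pow(10318, -1)) = Mul(53767, Rational(1, 10318)) = Rational(7681, 1474)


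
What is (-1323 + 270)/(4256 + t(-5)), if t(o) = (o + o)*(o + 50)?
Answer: -1053/3806 ≈ -0.27667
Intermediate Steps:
t(o) = 2*o*(50 + o) (t(o) = (2*o)*(50 + o) = 2*o*(50 + o))
(-1323 + 270)/(4256 + t(-5)) = (-1323 + 270)/(4256 + 2*(-5)*(50 - 5)) = -1053/(4256 + 2*(-5)*45) = -1053/(4256 - 450) = -1053/3806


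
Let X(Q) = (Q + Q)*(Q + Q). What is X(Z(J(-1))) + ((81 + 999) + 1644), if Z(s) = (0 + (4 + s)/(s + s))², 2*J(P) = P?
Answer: 13297/4 ≈ 3324.3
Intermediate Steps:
J(P) = P/2
Z(s) = (4 + s)²/(4*s²) (Z(s) = (0 + (4 + s)/((2*s)))² = (0 + (4 + s)*(1/(2*s)))² = (0 + (4 + s)/(2*s))² = ((4 + s)/(2*s))² = (4 + s)²/(4*s²))
X(Q) = 4*Q² (X(Q) = (2*Q)*(2*Q) = 4*Q²)
X(Z(J(-1))) + ((81 + 999) + 1644) = 4*((4 + (½)*(-1))²/(4*((½)*(-1))²))² + ((81 + 999) + 1644) = 4*((4 - ½)²/(4*(-½)²))² + (1080 + 1644) = 4*((¼)*4*(7/2)²)² + 2724 = 4*((¼)*4*(49/4))² + 2724 = 4*(49/4)² + 2724 = 4*(2401/16) + 2724 = 2401/4 + 2724 = 13297/4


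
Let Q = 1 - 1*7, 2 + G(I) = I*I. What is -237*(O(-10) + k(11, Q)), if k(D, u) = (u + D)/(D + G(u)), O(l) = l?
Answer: 7031/3 ≈ 2343.7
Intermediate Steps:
G(I) = -2 + I² (G(I) = -2 + I*I = -2 + I²)
Q = -6 (Q = 1 - 7 = -6)
k(D, u) = (D + u)/(-2 + D + u²) (k(D, u) = (u + D)/(D + (-2 + u²)) = (D + u)/(-2 + D + u²))
-237*(O(-10) + k(11, Q)) = -237*(-10 + (11 - 6)/(-2 + 11 + (-6)²)) = -237*(-10 + 5/(-2 + 11 + 36)) = -237*(-10 + 5/45) = -237*(-10 + (1/45)*5) = -237*(-10 + ⅑) = -237*(-89/9) = 7031/3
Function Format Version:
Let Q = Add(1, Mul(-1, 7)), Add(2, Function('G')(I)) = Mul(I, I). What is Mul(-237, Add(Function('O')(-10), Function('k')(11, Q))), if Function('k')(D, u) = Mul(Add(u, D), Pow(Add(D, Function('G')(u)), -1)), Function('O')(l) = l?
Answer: Rational(7031, 3) ≈ 2343.7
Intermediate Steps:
Function('G')(I) = Add(-2, Pow(I, 2)) (Function('G')(I) = Add(-2, Mul(I, I)) = Add(-2, Pow(I, 2)))
Q = -6 (Q = Add(1, -7) = -6)
Function('k')(D, u) = Mul(Pow(Add(-2, D, Pow(u, 2)), -1), Add(D, u)) (Function('k')(D, u) = Mul(Add(u, D), Pow(Add(D, Add(-2, Pow(u, 2))), -1)) = Mul(Add(D, u), Pow(Add(-2, D, Pow(u, 2)), -1)) = Mul(Pow(Add(-2, D, Pow(u, 2)), -1), Add(D, u)))
Mul(-237, Add(Function('O')(-10), Function('k')(11, Q))) = Mul(-237, Add(-10, Mul(Pow(Add(-2, 11, Pow(-6, 2)), -1), Add(11, -6)))) = Mul(-237, Add(-10, Mul(Pow(Add(-2, 11, 36), -1), 5))) = Mul(-237, Add(-10, Mul(Pow(45, -1), 5))) = Mul(-237, Add(-10, Mul(Rational(1, 45), 5))) = Mul(-237, Add(-10, Rational(1, 9))) = Mul(-237, Rational(-89, 9)) = Rational(7031, 3)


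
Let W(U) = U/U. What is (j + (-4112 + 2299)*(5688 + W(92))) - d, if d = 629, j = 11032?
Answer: -10303754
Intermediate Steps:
W(U) = 1
(j + (-4112 + 2299)*(5688 + W(92))) - d = (11032 + (-4112 + 2299)*(5688 + 1)) - 1*629 = (11032 - 1813*5689) - 629 = (11032 - 10314157) - 629 = -10303125 - 629 = -10303754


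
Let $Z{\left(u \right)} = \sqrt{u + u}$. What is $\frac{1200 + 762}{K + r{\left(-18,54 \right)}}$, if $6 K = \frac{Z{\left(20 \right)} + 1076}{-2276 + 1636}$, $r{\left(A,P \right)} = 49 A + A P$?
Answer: $- \frac{2235247269120}{2112525367919} + \frac{627840 \sqrt{10}}{2112525367919} \approx -1.0581$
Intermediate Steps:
$Z{\left(u \right)} = \sqrt{2} \sqrt{u}$ ($Z{\left(u \right)} = \sqrt{2 u} = \sqrt{2} \sqrt{u}$)
$K = - \frac{269}{960} - \frac{\sqrt{10}}{1920}$ ($K = \frac{\left(\sqrt{2} \sqrt{20} + 1076\right) \frac{1}{-2276 + 1636}}{6} = \frac{\left(\sqrt{2} \cdot 2 \sqrt{5} + 1076\right) \frac{1}{-640}}{6} = \frac{\left(2 \sqrt{10} + 1076\right) \left(- \frac{1}{640}\right)}{6} = \frac{\left(1076 + 2 \sqrt{10}\right) \left(- \frac{1}{640}\right)}{6} = \frac{- \frac{269}{160} - \frac{\sqrt{10}}{320}}{6} = - \frac{269}{960} - \frac{\sqrt{10}}{1920} \approx -0.28186$)
$\frac{1200 + 762}{K + r{\left(-18,54 \right)}} = \frac{1200 + 762}{\left(- \frac{269}{960} - \frac{\sqrt{10}}{1920}\right) - 18 \left(49 + 54\right)} = \frac{1962}{\left(- \frac{269}{960} - \frac{\sqrt{10}}{1920}\right) - 1854} = \frac{1962}{- \frac{1780109}{960} - \frac{\sqrt{10}}{1920}}$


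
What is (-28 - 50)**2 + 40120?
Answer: 46204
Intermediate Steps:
(-28 - 50)**2 + 40120 = (-78)**2 + 40120 = 6084 + 40120 = 46204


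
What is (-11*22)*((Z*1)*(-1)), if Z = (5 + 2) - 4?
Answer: 726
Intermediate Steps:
Z = 3 (Z = 7 - 4 = 3)
(-11*22)*((Z*1)*(-1)) = (-11*22)*((3*1)*(-1)) = -726*(-1) = -242*(-3) = 726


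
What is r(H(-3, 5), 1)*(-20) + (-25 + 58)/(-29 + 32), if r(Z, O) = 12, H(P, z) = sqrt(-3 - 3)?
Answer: -229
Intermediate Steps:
H(P, z) = I*sqrt(6) (H(P, z) = sqrt(-6) = I*sqrt(6))
r(H(-3, 5), 1)*(-20) + (-25 + 58)/(-29 + 32) = 12*(-20) + (-25 + 58)/(-29 + 32) = -240 + 33/3 = -240 + 33*(1/3) = -240 + 11 = -229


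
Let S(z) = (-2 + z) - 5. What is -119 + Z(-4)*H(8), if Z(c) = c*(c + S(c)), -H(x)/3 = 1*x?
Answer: -1559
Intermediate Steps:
H(x) = -3*x
S(z) = -7 + z
Z(c) = c*(-7 + 2*c) (Z(c) = c*(c + (-7 + c)) = c*(-7 + 2*c))
-119 + Z(-4)*H(8) = -119 + (-4*(-7 + 2*(-4)))*(-3*8) = -119 - 4*(-7 - 8)*(-24) = -119 - 4*(-15)*(-24) = -119 + 60*(-24) = -119 - 1440 = -1559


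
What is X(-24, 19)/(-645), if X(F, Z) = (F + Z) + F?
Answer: 29/645 ≈ 0.044961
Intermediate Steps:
X(F, Z) = Z + 2*F
X(-24, 19)/(-645) = (19 + 2*(-24))/(-645) = (19 - 48)*(-1/645) = -29*(-1/645) = 29/645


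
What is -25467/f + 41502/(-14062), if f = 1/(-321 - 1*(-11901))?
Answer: -2073497184411/7031 ≈ -2.9491e+8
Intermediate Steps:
f = 1/11580 (f = 1/(-321 + 11901) = 1/11580 ≈ 8.6356e-5)
-25467/f + 41502/(-14062) = -25467/1/11580 + 41502/(-14062) = -25467*11580 + 41502*(-1/14062) = -294907860 - 20751/7031 = -2073497184411/7031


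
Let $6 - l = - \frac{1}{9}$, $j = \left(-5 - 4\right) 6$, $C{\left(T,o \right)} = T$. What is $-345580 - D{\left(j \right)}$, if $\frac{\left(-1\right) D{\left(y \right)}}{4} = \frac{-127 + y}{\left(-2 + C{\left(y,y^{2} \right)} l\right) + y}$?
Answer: $- \frac{66696578}{193} \approx -3.4558 \cdot 10^{5}$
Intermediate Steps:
$j = -54$ ($j = \left(-9\right) 6 = -54$)
$l = \frac{55}{9}$ ($l = 6 - - \frac{1}{9} = 6 + \frac{1}{9} = \frac{55}{9} \approx 6.1111$)
$D{\left(y \right)} = - \frac{4 \left(-127 + y\right)}{-2 + \frac{64 y}{9}}$ ($D{\left(y \right)} = - 4 \frac{-127 + y}{\left(-2 + y \frac{55}{9}\right) + y} = - 4 \frac{-127 + y}{\left(-2 + \frac{55 y}{9}\right) + y} = - 4 \frac{-127 + y}{-2 + \frac{64 y}{9}} = - \frac{4 \left(-127 + y\right)}{-2 + \frac{64 y}{9}}$)
$-345580 - D{\left(j \right)} = -345580 - \frac{18 \left(127 - -54\right)}{-9 + 32 \left(-54\right)} = -345580 - \frac{18 \left(127 + 54\right)}{-9 - 1728} = -345580 - 18 \frac{1}{-1737} \cdot 181 = -345580 - 18 \left(- \frac{1}{1737}\right) 181 = -345580 - - \frac{362}{193} = -345580 + \frac{362}{193} = - \frac{66696578}{193}$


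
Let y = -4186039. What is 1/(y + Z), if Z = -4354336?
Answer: -1/8540375 ≈ -1.1709e-7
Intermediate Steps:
1/(y + Z) = 1/(-4186039 - 4354336) = 1/(-8540375) = -1/8540375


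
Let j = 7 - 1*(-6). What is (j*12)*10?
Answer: 1560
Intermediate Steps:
j = 13 (j = 7 + 6 = 13)
(j*12)*10 = (13*12)*10 = 156*10 = 1560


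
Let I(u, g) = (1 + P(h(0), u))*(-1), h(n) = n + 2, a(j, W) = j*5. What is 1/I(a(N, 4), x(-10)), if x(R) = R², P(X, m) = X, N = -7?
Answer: -⅓ ≈ -0.33333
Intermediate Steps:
a(j, W) = 5*j
h(n) = 2 + n
I(u, g) = -3 (I(u, g) = (1 + (2 + 0))*(-1) = (1 + 2)*(-1) = 3*(-1) = -3)
1/I(a(N, 4), x(-10)) = 1/(-3) = -⅓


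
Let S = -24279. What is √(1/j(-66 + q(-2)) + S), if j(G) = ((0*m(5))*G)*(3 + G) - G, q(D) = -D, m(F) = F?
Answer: I*√1553855/8 ≈ 155.82*I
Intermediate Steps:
j(G) = -G (j(G) = ((0*5)*G)*(3 + G) - G = (0*G)*(3 + G) - G = 0*(3 + G) - G = 0 - G = -G)
√(1/j(-66 + q(-2)) + S) = √(1/(-(-66 - 1*(-2))) - 24279) = √(1/(-(-66 + 2)) - 24279) = √(1/(-1*(-64)) - 24279) = √(1/64 - 24279) = √(-1553855/64) = I*√1553855/8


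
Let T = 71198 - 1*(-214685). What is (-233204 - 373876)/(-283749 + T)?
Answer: -303540/1067 ≈ -284.48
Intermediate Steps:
T = 285883 (T = 71198 + 214685 = 285883)
(-233204 - 373876)/(-283749 + T) = (-233204 - 373876)/(-283749 + 285883) = -607080/2134 = -607080*1/2134 = -303540/1067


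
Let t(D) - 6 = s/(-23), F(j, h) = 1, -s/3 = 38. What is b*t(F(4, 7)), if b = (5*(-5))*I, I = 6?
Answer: -37800/23 ≈ -1643.5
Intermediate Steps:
s = -114 (s = -3*38 = -114)
t(D) = 252/23 (t(D) = 6 - 114/(-23) = 6 - 114*(-1/23) = 6 + 114/23 = 252/23)
b = -150 (b = (5*(-5))*6 = -25*6 = -150)
b*t(F(4, 7)) = -150*252/23 = -37800/23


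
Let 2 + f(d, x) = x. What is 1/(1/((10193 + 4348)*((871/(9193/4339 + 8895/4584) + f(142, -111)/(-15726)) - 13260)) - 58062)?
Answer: -26760597024793098847/1553773784453677978162952 ≈ -1.7223e-5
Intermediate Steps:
f(d, x) = -2 + x
1/(1/((10193 + 4348)*((871/(9193/4339 + 8895/4584) + f(142, -111)/(-15726)) - 13260)) - 58062) = 1/(1/((10193 + 4348)*((871/(9193/4339 + 8895/4584) + (-2 - 111)/(-15726)) - 13260)) - 58062) = 1/(1/(14541*((871/(9193*(1/4339) + 8895*(1/4584)) - 113*(-1/15726)) - 13260)) - 58062) = 1/(1/(14541*((871/(9193/4339 + 2965/1528) + 113/15726) - 13260)) - 58062) = 1/(1/(14541*((871/(26912039/6629992) + 113/15726) - 13260)) - 58062) = 1/(1/(14541*((871*(6629992/26912039) + 113/15726) - 13260)) - 58062) = 1/(1/(14541*((5774723032/26912039 + 113/15726) - 13260)) - 58062) = 1/(1/(14541*(90816335461639/423218725314 - 13260)) - 58062) = 1/(1/(14541*(-5521063962202001/423218725314)) - 58062) = 1/(1/(-26760597024793098847/141072908438) - 58062) = 1/(-141072908438/26760597024793098847 - 58062) = 1/(-1553773784453677978162952/26760597024793098847) = -26760597024793098847/1553773784453677978162952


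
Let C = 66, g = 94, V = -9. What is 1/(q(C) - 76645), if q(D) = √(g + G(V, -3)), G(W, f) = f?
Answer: -76645/5874455934 - √91/5874455934 ≈ -1.3049e-5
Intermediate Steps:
q(D) = √91 (q(D) = √(94 - 3) = √91)
1/(q(C) - 76645) = 1/(√91 - 76645) = 1/(-76645 + √91)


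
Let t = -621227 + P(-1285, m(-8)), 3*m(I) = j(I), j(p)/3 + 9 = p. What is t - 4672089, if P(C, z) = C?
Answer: -5294601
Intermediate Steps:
j(p) = -27 + 3*p
m(I) = -9 + I (m(I) = (-27 + 3*I)/3 = -9 + I)
t = -622512 (t = -621227 - 1285 = -622512)
t - 4672089 = -622512 - 4672089 = -5294601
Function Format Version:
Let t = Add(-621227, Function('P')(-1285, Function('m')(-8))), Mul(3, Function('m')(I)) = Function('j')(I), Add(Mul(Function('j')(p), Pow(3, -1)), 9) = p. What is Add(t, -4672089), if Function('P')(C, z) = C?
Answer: -5294601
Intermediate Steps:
Function('j')(p) = Add(-27, Mul(3, p))
Function('m')(I) = Add(-9, I) (Function('m')(I) = Mul(Rational(1, 3), Add(-27, Mul(3, I))) = Add(-9, I))
t = -622512 (t = Add(-621227, -1285) = -622512)
Add(t, -4672089) = Add(-622512, -4672089) = -5294601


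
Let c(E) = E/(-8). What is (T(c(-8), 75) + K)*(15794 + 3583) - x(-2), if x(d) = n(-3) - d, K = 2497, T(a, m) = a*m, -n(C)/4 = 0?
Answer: 49837642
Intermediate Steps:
c(E) = -E/8 (c(E) = E*(-⅛) = -E/8)
n(C) = 0 (n(C) = -4*0 = 0)
x(d) = -d (x(d) = 0 - d = -d)
(T(c(-8), 75) + K)*(15794 + 3583) - x(-2) = (-⅛*(-8)*75 + 2497)*(15794 + 3583) - (-1)*(-2) = (1*75 + 2497)*19377 - 1*2 = (75 + 2497)*19377 - 2 = 2572*19377 - 2 = 49837644 - 2 = 49837642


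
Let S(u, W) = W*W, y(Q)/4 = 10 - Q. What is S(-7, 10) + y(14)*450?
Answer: -7100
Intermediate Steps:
y(Q) = 40 - 4*Q (y(Q) = 4*(10 - Q) = 40 - 4*Q)
S(u, W) = W**2
S(-7, 10) + y(14)*450 = 10**2 + (40 - 4*14)*450 = 100 + (40 - 56)*450 = 100 - 16*450 = 100 - 7200 = -7100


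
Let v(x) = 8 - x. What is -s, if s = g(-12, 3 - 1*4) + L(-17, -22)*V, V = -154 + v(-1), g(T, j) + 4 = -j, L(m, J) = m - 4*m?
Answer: 7398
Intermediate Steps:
L(m, J) = -3*m
g(T, j) = -4 - j
V = -145 (V = -154 + (8 - 1*(-1)) = -154 + (8 + 1) = -154 + 9 = -145)
s = -7398 (s = (-4 - (3 - 1*4)) - 3*(-17)*(-145) = (-4 - (3 - 4)) + 51*(-145) = (-4 - 1*(-1)) - 7395 = (-4 + 1) - 7395 = -3 - 7395 = -7398)
-s = -1*(-7398) = 7398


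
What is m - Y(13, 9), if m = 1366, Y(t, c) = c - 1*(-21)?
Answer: 1336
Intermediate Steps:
Y(t, c) = 21 + c (Y(t, c) = c + 21 = 21 + c)
m - Y(13, 9) = 1366 - (21 + 9) = 1366 - 1*30 = 1366 - 30 = 1336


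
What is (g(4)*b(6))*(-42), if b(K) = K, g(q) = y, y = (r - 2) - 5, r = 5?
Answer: 504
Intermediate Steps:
y = -2 (y = (5 - 2) - 5 = 3 - 5 = -2)
g(q) = -2
(g(4)*b(6))*(-42) = -2*6*(-42) = -12*(-42) = 504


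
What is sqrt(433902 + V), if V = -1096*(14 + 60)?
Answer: sqrt(352798) ≈ 593.97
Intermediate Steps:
V = -81104 (V = -1096*74 = -81104)
sqrt(433902 + V) = sqrt(433902 - 81104) = sqrt(352798)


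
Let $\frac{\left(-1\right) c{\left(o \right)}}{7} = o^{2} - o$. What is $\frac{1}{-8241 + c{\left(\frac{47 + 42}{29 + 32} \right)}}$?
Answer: $- \frac{3721}{30682205} \approx -0.00012128$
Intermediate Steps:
$c{\left(o \right)} = - 7 o^{2} + 7 o$ ($c{\left(o \right)} = - 7 \left(o^{2} - o\right) = - 7 o^{2} + 7 o$)
$\frac{1}{-8241 + c{\left(\frac{47 + 42}{29 + 32} \right)}} = \frac{1}{-8241 + 7 \frac{47 + 42}{29 + 32} \left(1 - \frac{47 + 42}{29 + 32}\right)} = \frac{1}{-8241 + 7 \cdot \frac{89}{61} \left(1 - \frac{89}{61}\right)} = \frac{1}{-8241 + 7 \cdot \frac{89}{61} \left(- \frac{28}{61}\right)} = \frac{1}{-8241 - \frac{17444}{3721}} = \frac{1}{- \frac{30682205}{3721}} = - \frac{3721}{30682205}$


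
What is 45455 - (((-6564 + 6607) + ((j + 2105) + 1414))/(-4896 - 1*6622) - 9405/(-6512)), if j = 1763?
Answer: 154967656495/3409328 ≈ 45454.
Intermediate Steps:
45455 - (((-6564 + 6607) + ((j + 2105) + 1414))/(-4896 - 1*6622) - 9405/(-6512)) = 45455 - (((-6564 + 6607) + ((1763 + 2105) + 1414))/(-4896 - 1*6622) - 9405/(-6512)) = 45455 - ((43 + (3868 + 1414))/(-4896 - 6622) - 9405*(-1/6512)) = 45455 - ((43 + 5282)/(-11518) + 855/592) = 45455 - (5325*(-1/11518) + 855/592) = 45455 - (-5325/11518 + 855/592) = 45455 - 1*3347745/3409328 = 45455 - 3347745/3409328 = 154967656495/3409328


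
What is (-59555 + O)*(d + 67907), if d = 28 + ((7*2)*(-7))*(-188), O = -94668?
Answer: -13318544057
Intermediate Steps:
d = 18452 (d = 28 + (14*(-7))*(-188) = 28 - 98*(-188) = 28 + 18424 = 18452)
(-59555 + O)*(d + 67907) = (-59555 - 94668)*(18452 + 67907) = -154223*86359 = -13318544057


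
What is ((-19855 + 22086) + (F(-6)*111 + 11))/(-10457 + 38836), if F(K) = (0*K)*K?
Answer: 38/481 ≈ 0.079002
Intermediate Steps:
F(K) = 0 (F(K) = 0*K = 0)
((-19855 + 22086) + (F(-6)*111 + 11))/(-10457 + 38836) = ((-19855 + 22086) + (0*111 + 11))/(-10457 + 38836) = (2231 + (0 + 11))/28379 = (2231 + 11)*(1/28379) = 2242*(1/28379) = 38/481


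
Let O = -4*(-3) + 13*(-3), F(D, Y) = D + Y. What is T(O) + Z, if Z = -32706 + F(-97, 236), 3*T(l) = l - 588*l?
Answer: -27284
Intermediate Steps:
O = -27 (O = 12 - 39 = -27)
T(l) = -587*l/3 (T(l) = (l - 588*l)/3 = (-587*l)/3 = -587*l/3)
Z = -32567 (Z = -32706 + (-97 + 236) = -32706 + 139 = -32567)
T(O) + Z = -587/3*(-27) - 32567 = 5283 - 32567 = -27284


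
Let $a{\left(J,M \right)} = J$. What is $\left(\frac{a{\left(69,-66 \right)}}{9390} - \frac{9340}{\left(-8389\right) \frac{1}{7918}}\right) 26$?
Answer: $\frac{3009195651111}{13128785} \approx 2.2921 \cdot 10^{5}$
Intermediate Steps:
$\left(\frac{a{\left(69,-66 \right)}}{9390} - \frac{9340}{\left(-8389\right) \frac{1}{7918}}\right) 26 = \left(\frac{69}{9390} - \frac{9340}{\left(-8389\right) \frac{1}{7918}}\right) 26 = \left(69 \cdot \frac{1}{9390} - \frac{9340}{\left(-8389\right) \frac{1}{7918}}\right) 26 = \left(\frac{23}{3130} - \frac{9340}{- \frac{8389}{7918}}\right) 26 = \left(\frac{23}{3130} - - \frac{73954120}{8389}\right) 26 = \left(\frac{23}{3130} + \frac{73954120}{8389}\right) 26 = \frac{231476588547}{26257570} \cdot 26 = \frac{3009195651111}{13128785}$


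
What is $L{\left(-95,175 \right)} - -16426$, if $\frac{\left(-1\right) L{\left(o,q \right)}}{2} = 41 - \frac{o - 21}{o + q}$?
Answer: $\frac{163411}{10} \approx 16341.0$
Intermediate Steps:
$L{\left(o,q \right)} = -82 + \frac{2 \left(-21 + o\right)}{o + q}$ ($L{\left(o,q \right)} = - 2 \left(41 - \frac{o - 21}{o + q}\right) = - 2 \left(41 - \frac{-21 + o}{o + q}\right) = -82 + \frac{2 \left(-21 + o\right)}{o + q}$)
$L{\left(-95,175 \right)} - -16426 = \frac{2 \left(-21 - 7175 - -3800\right)}{-95 + 175} - -16426 = \frac{2 \left(-21 - 7175 + 3800\right)}{80} + 16426 = 2 \cdot \frac{1}{80} \left(-3396\right) + 16426 = - \frac{849}{10} + 16426 = \frac{163411}{10}$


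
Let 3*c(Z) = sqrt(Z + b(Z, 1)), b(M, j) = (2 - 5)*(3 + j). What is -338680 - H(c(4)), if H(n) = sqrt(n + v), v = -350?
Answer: -338680 - sqrt(-3150 + 6*I*sqrt(2))/3 ≈ -3.3868e+5 - 18.708*I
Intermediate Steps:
b(M, j) = -9 - 3*j (b(M, j) = -3*(3 + j) = -9 - 3*j)
c(Z) = sqrt(-12 + Z)/3 (c(Z) = sqrt(Z + (-9 - 3*1))/3 = sqrt(Z + (-9 - 3))/3 = sqrt(Z - 12)/3 = sqrt(-12 + Z)/3)
H(n) = sqrt(-350 + n) (H(n) = sqrt(n - 350) = sqrt(-350 + n))
-338680 - H(c(4)) = -338680 - sqrt(-350 + sqrt(-12 + 4)/3) = -338680 - sqrt(-350 + sqrt(-8)/3) = -338680 - sqrt(-350 + (2*I*sqrt(2))/3) = -338680 - sqrt(-350 + 2*I*sqrt(2)/3)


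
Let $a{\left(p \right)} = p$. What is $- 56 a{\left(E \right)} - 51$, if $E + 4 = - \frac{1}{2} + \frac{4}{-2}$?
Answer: $313$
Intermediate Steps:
$E = - \frac{13}{2}$ ($E = -4 + \left(- \frac{1}{2} + \frac{4}{-2}\right) = -4 + \left(\left(-1\right) \frac{1}{2} + 4 \left(- \frac{1}{2}\right)\right) = -4 - \frac{5}{2} = - \frac{13}{2} \approx -6.5$)
$- 56 a{\left(E \right)} - 51 = \left(-56\right) \left(- \frac{13}{2}\right) - 51 = 364 - 51 = 313$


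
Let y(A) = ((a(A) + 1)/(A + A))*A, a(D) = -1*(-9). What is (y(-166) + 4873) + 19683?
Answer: 24561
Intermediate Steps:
a(D) = 9
y(A) = 5 (y(A) = ((9 + 1)/(A + A))*A = (10/((2*A)))*A = (10*(1/(2*A)))*A = (5/A)*A = 5)
(y(-166) + 4873) + 19683 = (5 + 4873) + 19683 = 4878 + 19683 = 24561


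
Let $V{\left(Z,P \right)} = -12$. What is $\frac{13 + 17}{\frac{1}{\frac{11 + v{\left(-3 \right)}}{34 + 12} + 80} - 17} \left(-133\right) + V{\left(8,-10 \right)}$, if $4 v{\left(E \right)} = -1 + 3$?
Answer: $\frac{9138}{41} \approx 222.88$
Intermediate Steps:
$v{\left(E \right)} = \frac{1}{2}$ ($v{\left(E \right)} = \frac{-1 + 3}{4} = \frac{1}{4} \cdot 2 = \frac{1}{2}$)
$\frac{13 + 17}{\frac{1}{\frac{11 + v{\left(-3 \right)}}{34 + 12} + 80} - 17} \left(-133\right) + V{\left(8,-10 \right)} = \frac{13 + 17}{\frac{1}{\frac{11 + \frac{1}{2}}{34 + 12} + 80} - 17} \left(-133\right) - 12 = \frac{30}{\frac{1}{\frac{23}{2 \cdot 46} + 80} - 17} \left(-133\right) - 12 = \frac{30}{\frac{1}{\frac{23}{2} \cdot \frac{1}{46} + 80} - 17} \left(-133\right) - 12 = \frac{30}{\frac{1}{\frac{1}{4} + 80} - 17} \left(-133\right) - 12 = \frac{30}{\frac{1}{\frac{321}{4}} - 17} \left(-133\right) - 12 = \frac{30}{\frac{4}{321} - 17} \left(-133\right) - 12 = \frac{30}{- \frac{5453}{321}} \left(-133\right) - 12 = 30 \left(- \frac{321}{5453}\right) \left(-133\right) - 12 = \left(- \frac{9630}{5453}\right) \left(-133\right) - 12 = \frac{9630}{41} - 12 = \frac{9138}{41}$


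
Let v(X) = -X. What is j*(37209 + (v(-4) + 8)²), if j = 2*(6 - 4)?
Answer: 149412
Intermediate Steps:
j = 4 (j = 2*2 = 4)
j*(37209 + (v(-4) + 8)²) = 4*(37209 + (-1*(-4) + 8)²) = 4*(37209 + (4 + 8)²) = 4*(37209 + 12²) = 4*(37209 + 144) = 4*37353 = 149412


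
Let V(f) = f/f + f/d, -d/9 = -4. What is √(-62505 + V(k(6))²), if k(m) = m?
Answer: I*√2250131/6 ≈ 250.01*I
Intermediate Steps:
d = 36 (d = -9*(-4) = 36)
V(f) = 1 + f/36 (V(f) = f/f + f/36 = 1 + f*(1/36) = 1 + f/36)
√(-62505 + V(k(6))²) = √(-62505 + (1 + (1/36)*6)²) = √(-62505 + (1 + ⅙)²) = √(-62505 + (7/6)²) = √(-62505 + 49/36) = √(-2250131/36) = I*√2250131/6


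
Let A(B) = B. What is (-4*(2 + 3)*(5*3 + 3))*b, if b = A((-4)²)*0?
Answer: 0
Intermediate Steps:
b = 0 (b = (-4)²*0 = 16*0 = 0)
(-4*(2 + 3)*(5*3 + 3))*b = -4*(2 + 3)*(5*3 + 3)*0 = -20*(15 + 3)*0 = -20*18*0 = -4*90*0 = -360*0 = 0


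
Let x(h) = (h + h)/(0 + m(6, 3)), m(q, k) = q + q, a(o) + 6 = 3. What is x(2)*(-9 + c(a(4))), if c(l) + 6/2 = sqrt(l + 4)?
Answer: -11/3 ≈ -3.6667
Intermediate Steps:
a(o) = -3 (a(o) = -6 + 3 = -3)
m(q, k) = 2*q
c(l) = -3 + sqrt(4 + l) (c(l) = -3 + sqrt(l + 4) = -3 + sqrt(4 + l))
x(h) = h/6 (x(h) = (h + h)/(0 + 2*6) = (2*h)/(0 + 12) = (2*h)/12 = (2*h)*(1/12) = h/6)
x(2)*(-9 + c(a(4))) = ((1/6)*2)*(-9 + (-3 + sqrt(4 - 3))) = (-9 + (-3 + sqrt(1)))/3 = (-9 + (-3 + 1))/3 = (-9 - 2)/3 = (1/3)*(-11) = -11/3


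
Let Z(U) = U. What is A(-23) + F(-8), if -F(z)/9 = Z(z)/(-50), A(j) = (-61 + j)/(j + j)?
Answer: 222/575 ≈ 0.38609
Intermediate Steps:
A(j) = (-61 + j)/(2*j) (A(j) = (-61 + j)/((2*j)) = (-61 + j)*(1/(2*j)) = (-61 + j)/(2*j))
F(z) = 9*z/50 (F(z) = -9*z/(-50) = -9*z*(-1)/50 = -(-9)*z/50 = 9*z/50)
A(-23) + F(-8) = (½)*(-61 - 23)/(-23) + (9/50)*(-8) = (½)*(-1/23)*(-84) - 36/25 = 42/23 - 36/25 = 222/575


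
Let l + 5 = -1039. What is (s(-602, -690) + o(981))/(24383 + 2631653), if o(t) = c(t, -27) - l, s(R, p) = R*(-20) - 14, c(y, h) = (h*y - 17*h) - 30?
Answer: -3247/664009 ≈ -0.0048900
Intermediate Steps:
c(y, h) = -30 - 17*h + h*y (c(y, h) = (-17*h + h*y) - 30 = -30 - 17*h + h*y)
l = -1044 (l = -5 - 1039 = -1044)
s(R, p) = -14 - 20*R (s(R, p) = -20*R - 14 = -14 - 20*R)
o(t) = 1473 - 27*t (o(t) = (-30 - 17*(-27) - 27*t) - 1*(-1044) = (-30 + 459 - 27*t) + 1044 = (429 - 27*t) + 1044 = 1473 - 27*t)
(s(-602, -690) + o(981))/(24383 + 2631653) = ((-14 - 20*(-602)) + (1473 - 27*981))/(24383 + 2631653) = ((-14 + 12040) + (1473 - 26487))/2656036 = (12026 - 25014)*(1/2656036) = -12988*1/2656036 = -3247/664009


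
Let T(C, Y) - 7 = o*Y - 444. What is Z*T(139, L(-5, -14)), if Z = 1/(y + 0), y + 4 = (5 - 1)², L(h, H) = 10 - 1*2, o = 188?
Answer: 1067/12 ≈ 88.917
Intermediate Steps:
L(h, H) = 8 (L(h, H) = 10 - 2 = 8)
y = 12 (y = -4 + (5 - 1)² = -4 + 4² = -4 + 16 = 12)
T(C, Y) = -437 + 188*Y (T(C, Y) = 7 + (188*Y - 444) = 7 + (-444 + 188*Y) = -437 + 188*Y)
Z = 1/12 (Z = 1/(12 + 0) = 1/12 ≈ 0.083333)
Z*T(139, L(-5, -14)) = (-437 + 188*8)/12 = (-437 + 1504)/12 = (1/12)*1067 = 1067/12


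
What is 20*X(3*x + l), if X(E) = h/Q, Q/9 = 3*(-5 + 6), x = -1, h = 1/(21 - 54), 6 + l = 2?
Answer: -20/891 ≈ -0.022447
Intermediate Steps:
l = -4 (l = -6 + 2 = -4)
h = -1/33 (h = 1/(-33) = -1/33 ≈ -0.030303)
Q = 27 (Q = 9*(3*(-5 + 6)) = 9*(3*1) = 9*3 = 27)
X(E) = -1/891 (X(E) = -1/33/27 = -1/33*1/27 = -1/891)
20*X(3*x + l) = 20*(-1/891) = -20/891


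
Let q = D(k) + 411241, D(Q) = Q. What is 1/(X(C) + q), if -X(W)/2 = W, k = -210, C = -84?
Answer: 1/411199 ≈ 2.4319e-6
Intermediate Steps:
X(W) = -2*W
q = 411031 (q = -210 + 411241 = 411031)
1/(X(C) + q) = 1/(-2*(-84) + 411031) = 1/(168 + 411031) = 1/411199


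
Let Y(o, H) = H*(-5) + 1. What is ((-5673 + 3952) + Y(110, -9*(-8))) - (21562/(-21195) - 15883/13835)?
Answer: -121857865109/58646565 ≈ -2077.8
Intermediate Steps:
Y(o, H) = 1 - 5*H (Y(o, H) = -5*H + 1 = 1 - 5*H)
((-5673 + 3952) + Y(110, -9*(-8))) - (21562/(-21195) - 15883/13835) = ((-5673 + 3952) + (1 - (-45)*(-8))) - (21562/(-21195) - 15883/13835) = (-1721 + (1 - 5*72)) - (21562*(-1/21195) - 15883*1/13835) = (-1721 + (1 - 360)) - (-21562/21195 - 15883/13835) = (-1721 - 359) - 1*(-126990091/58646565) = -2080 + 126990091/58646565 = -121857865109/58646565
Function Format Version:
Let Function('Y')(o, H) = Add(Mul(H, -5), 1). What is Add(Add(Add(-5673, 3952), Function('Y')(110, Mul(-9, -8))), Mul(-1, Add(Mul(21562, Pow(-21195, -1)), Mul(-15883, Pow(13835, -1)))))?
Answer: Rational(-121857865109, 58646565) ≈ -2077.8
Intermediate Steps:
Function('Y')(o, H) = Add(1, Mul(-5, H)) (Function('Y')(o, H) = Add(Mul(-5, H), 1) = Add(1, Mul(-5, H)))
Add(Add(Add(-5673, 3952), Function('Y')(110, Mul(-9, -8))), Mul(-1, Add(Mul(21562, Pow(-21195, -1)), Mul(-15883, Pow(13835, -1))))) = Add(Add(Add(-5673, 3952), Add(1, Mul(-5, Mul(-9, -8)))), Mul(-1, Add(Mul(21562, Pow(-21195, -1)), Mul(-15883, Pow(13835, -1))))) = Add(Add(-1721, Add(1, Mul(-5, 72))), Mul(-1, Add(Mul(21562, Rational(-1, 21195)), Mul(-15883, Rational(1, 13835))))) = Add(Add(-1721, Add(1, -360)), Mul(-1, Add(Rational(-21562, 21195), Rational(-15883, 13835)))) = Add(Add(-1721, -359), Mul(-1, Rational(-126990091, 58646565))) = Add(-2080, Rational(126990091, 58646565)) = Rational(-121857865109, 58646565)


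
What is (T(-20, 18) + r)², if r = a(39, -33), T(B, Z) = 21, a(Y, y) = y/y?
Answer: 484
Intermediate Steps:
a(Y, y) = 1
r = 1
(T(-20, 18) + r)² = (21 + 1)² = 22² = 484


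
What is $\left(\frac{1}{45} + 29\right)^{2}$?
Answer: $\frac{1705636}{2025} \approx 842.29$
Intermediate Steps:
$\left(\frac{1}{45} + 29\right)^{2} = \left(\frac{1306}{45}\right)^{2} = \frac{1705636}{2025}$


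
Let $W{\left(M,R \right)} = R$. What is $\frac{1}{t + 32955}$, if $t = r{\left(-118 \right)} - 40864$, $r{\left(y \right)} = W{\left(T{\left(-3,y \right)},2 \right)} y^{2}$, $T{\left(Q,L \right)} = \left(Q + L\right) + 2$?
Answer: $\frac{1}{19939} \approx 5.0153 \cdot 10^{-5}$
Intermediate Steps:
$T{\left(Q,L \right)} = 2 + L + Q$ ($T{\left(Q,L \right)} = \left(L + Q\right) + 2 = 2 + L + Q$)
$r{\left(y \right)} = 2 y^{2}$
$t = -13016$ ($t = 2 \left(-118\right)^{2} - 40864 = 2 \cdot 13924 - 40864 = 27848 - 40864 = -13016$)
$\frac{1}{t + 32955} = \frac{1}{-13016 + 32955} = \frac{1}{19939}$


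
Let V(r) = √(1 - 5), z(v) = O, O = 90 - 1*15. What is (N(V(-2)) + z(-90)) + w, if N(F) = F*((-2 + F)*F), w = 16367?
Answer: 16450 - 8*I ≈ 16450.0 - 8.0*I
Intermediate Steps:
O = 75 (O = 90 - 15 = 75)
z(v) = 75
V(r) = 2*I (V(r) = √(-4) = 2*I)
N(F) = F²*(-2 + F) (N(F) = F*(F*(-2 + F)) = F²*(-2 + F))
(N(V(-2)) + z(-90)) + w = ((2*I)²*(-2 + 2*I) + 75) + 16367 = (-4*(-2 + 2*I) + 75) + 16367 = ((8 - 8*I) + 75) + 16367 = (83 - 8*I) + 16367 = 16450 - 8*I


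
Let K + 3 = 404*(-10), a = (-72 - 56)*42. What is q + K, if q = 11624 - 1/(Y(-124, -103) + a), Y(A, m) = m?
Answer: 41536300/5479 ≈ 7581.0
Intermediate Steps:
a = -5376 (a = -128*42 = -5376)
K = -4043 (K = -3 + 404*(-10) = -3 - 4040 = -4043)
q = 63687897/5479 (q = 11624 - 1/(-103 - 5376) = 11624 - 1/(-5479) = 11624 - 1*(-1/5479) = 11624 + 1/5479 = 63687897/5479 ≈ 11624.)
q + K = 63687897/5479 - 4043 = 41536300/5479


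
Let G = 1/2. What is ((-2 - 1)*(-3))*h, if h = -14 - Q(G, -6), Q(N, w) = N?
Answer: -261/2 ≈ -130.50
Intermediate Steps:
G = ½ (G = 1*(½) = ½ ≈ 0.50000)
h = -29/2 (h = -14 - 1*½ = -14 - ½ = -29/2 ≈ -14.500)
((-2 - 1)*(-3))*h = ((-2 - 1)*(-3))*(-29/2) = -3*(-3)*(-29/2) = 9*(-29/2) = -261/2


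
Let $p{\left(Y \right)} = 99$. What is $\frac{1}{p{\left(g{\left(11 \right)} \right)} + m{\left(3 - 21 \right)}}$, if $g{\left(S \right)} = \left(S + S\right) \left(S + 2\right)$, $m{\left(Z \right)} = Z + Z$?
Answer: $\frac{1}{63} \approx 0.015873$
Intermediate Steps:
$m{\left(Z \right)} = 2 Z$
$g{\left(S \right)} = 2 S \left(2 + S\right)$
$\frac{1}{p{\left(g{\left(11 \right)} \right)} + m{\left(3 - 21 \right)}} = \frac{1}{99 + 2 \left(3 - 21\right)} = \frac{1}{99 + 2 \left(-18\right)} = \frac{1}{99 - 36} = \frac{1}{63}$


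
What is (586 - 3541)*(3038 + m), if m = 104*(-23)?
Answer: -1908930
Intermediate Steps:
m = -2392
(586 - 3541)*(3038 + m) = (586 - 3541)*(3038 - 2392) = -2955*646 = -1908930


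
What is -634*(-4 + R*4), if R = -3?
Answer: 10144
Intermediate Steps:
-634*(-4 + R*4) = -634*(-4 - 3*4) = -634*(-4 - 12) = -634*(-16) = 10144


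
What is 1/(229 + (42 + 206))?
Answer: 1/477 ≈ 0.0020964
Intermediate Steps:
1/(229 + (42 + 206)) = 1/(229 + 248) = 1/477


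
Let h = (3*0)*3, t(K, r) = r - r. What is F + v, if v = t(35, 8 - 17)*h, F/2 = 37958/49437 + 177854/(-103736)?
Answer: -2427478555/1282099158 ≈ -1.8934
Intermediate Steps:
t(K, r) = 0
F = -2427478555/1282099158 (F = 2*(37958/49437 + 177854/(-103736)) = 2*(37958*(1/49437) + 177854*(-1/103736)) = 2*(37958/49437 - 88927/51868) = 2*(-2427478555/2564198316) = -2427478555/1282099158 ≈ -1.8934)
h = 0 (h = 0*3 = 0)
v = 0 (v = 0*0 = 0)
F + v = -2427478555/1282099158 + 0 = -2427478555/1282099158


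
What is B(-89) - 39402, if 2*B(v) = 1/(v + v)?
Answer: -14027113/356 ≈ -39402.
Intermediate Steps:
B(v) = 1/(4*v) (B(v) = 1/(2*(v + v)) = 1/(2*((2*v))) = (1/(2*v))/2 = 1/(4*v))
B(-89) - 39402 = (¼)/(-89) - 39402 = (¼)*(-1/89) - 39402 = -1/356 - 39402 = -14027113/356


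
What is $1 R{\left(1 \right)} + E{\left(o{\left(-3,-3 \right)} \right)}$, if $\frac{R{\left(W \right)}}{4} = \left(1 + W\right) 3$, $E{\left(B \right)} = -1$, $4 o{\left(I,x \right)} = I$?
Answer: $23$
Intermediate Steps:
$o{\left(I,x \right)} = \frac{I}{4}$
$R{\left(W \right)} = 12 + 12 W$ ($R{\left(W \right)} = 4 \left(1 + W\right) 3 = 4 \left(3 + 3 W\right) = 12 + 12 W$)
$1 R{\left(1 \right)} + E{\left(o{\left(-3,-3 \right)} \right)} = 1 \left(12 + 12 \cdot 1\right) - 1 = 1 \left(12 + 12\right) - 1 = 1 \cdot 24 - 1 = 24 - 1 = 23$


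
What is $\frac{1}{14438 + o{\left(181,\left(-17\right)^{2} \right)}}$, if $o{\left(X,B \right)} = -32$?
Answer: $\frac{1}{14406} \approx 6.9416 \cdot 10^{-5}$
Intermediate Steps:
$\frac{1}{14438 + o{\left(181,\left(-17\right)^{2} \right)}} = \frac{1}{14438 - 32} = \frac{1}{14406}$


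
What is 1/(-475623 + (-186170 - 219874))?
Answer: -1/881667 ≈ -1.1342e-6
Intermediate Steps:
1/(-475623 + (-186170 - 219874)) = 1/(-475623 - 406044) = 1/(-881667) = -1/881667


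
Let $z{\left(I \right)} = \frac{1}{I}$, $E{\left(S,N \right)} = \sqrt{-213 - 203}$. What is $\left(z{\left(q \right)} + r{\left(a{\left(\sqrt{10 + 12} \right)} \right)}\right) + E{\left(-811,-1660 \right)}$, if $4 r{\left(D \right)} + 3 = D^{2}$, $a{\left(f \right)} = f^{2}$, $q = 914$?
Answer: $\frac{219819}{1828} + 4 i \sqrt{26} \approx 120.25 + 20.396 i$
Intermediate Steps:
$E{\left(S,N \right)} = 4 i \sqrt{26}$ ($E{\left(S,N \right)} = \sqrt{-416} = 4 i \sqrt{26}$)
$r{\left(D \right)} = - \frac{3}{4} + \frac{D^{2}}{4}$
$\left(z{\left(q \right)} + r{\left(a{\left(\sqrt{10 + 12} \right)} \right)}\right) + E{\left(-811,-1660 \right)} = \left(\frac{1}{914} - \left(\frac{3}{4} - \frac{\left(\left(\sqrt{10 + 12}\right)^{2}\right)^{2}}{4}\right)\right) + 4 i \sqrt{26} = \left(\frac{1}{914} - \left(\frac{3}{4} - \frac{\left(\left(\sqrt{22}\right)^{2}\right)^{2}}{4}\right)\right) + 4 i \sqrt{26} = \left(\frac{1}{914} - \left(\frac{3}{4} - \frac{22^{2}}{4}\right)\right) + 4 i \sqrt{26} = \left(\frac{1}{914} + \left(- \frac{3}{4} + \frac{1}{4} \cdot 484\right)\right) + 4 i \sqrt{26} = \left(\frac{1}{914} + \left(- \frac{3}{4} + 121\right)\right) + 4 i \sqrt{26} = \left(\frac{1}{914} + \frac{481}{4}\right) + 4 i \sqrt{26} = \frac{219819}{1828} + 4 i \sqrt{26}$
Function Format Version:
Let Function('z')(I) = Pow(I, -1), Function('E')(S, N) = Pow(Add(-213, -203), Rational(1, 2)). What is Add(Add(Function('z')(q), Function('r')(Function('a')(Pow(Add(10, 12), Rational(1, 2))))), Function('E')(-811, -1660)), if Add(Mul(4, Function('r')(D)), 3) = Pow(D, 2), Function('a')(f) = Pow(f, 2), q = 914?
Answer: Add(Rational(219819, 1828), Mul(4, I, Pow(26, Rational(1, 2)))) ≈ Add(120.25, Mul(20.396, I))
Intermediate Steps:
Function('E')(S, N) = Mul(4, I, Pow(26, Rational(1, 2))) (Function('E')(S, N) = Pow(-416, Rational(1, 2)) = Mul(4, I, Pow(26, Rational(1, 2))))
Function('r')(D) = Add(Rational(-3, 4), Mul(Rational(1, 4), Pow(D, 2)))
Add(Add(Function('z')(q), Function('r')(Function('a')(Pow(Add(10, 12), Rational(1, 2))))), Function('E')(-811, -1660)) = Add(Add(Pow(914, -1), Add(Rational(-3, 4), Mul(Rational(1, 4), Pow(Pow(Pow(Add(10, 12), Rational(1, 2)), 2), 2)))), Mul(4, I, Pow(26, Rational(1, 2)))) = Add(Add(Rational(1, 914), Add(Rational(-3, 4), Mul(Rational(1, 4), Pow(Pow(Pow(22, Rational(1, 2)), 2), 2)))), Mul(4, I, Pow(26, Rational(1, 2)))) = Add(Add(Rational(1, 914), Add(Rational(-3, 4), Mul(Rational(1, 4), Pow(22, 2)))), Mul(4, I, Pow(26, Rational(1, 2)))) = Add(Add(Rational(1, 914), Add(Rational(-3, 4), Mul(Rational(1, 4), 484))), Mul(4, I, Pow(26, Rational(1, 2)))) = Add(Add(Rational(1, 914), Add(Rational(-3, 4), 121)), Mul(4, I, Pow(26, Rational(1, 2)))) = Add(Add(Rational(1, 914), Rational(481, 4)), Mul(4, I, Pow(26, Rational(1, 2)))) = Add(Rational(219819, 1828), Mul(4, I, Pow(26, Rational(1, 2))))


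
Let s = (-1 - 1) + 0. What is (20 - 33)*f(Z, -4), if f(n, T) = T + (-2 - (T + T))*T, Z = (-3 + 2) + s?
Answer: 364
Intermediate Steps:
s = -2 (s = -2 + 0 = -2)
Z = -3 (Z = (-3 + 2) - 2 = -1 - 2 = -3)
f(n, T) = T + T*(-2 - 2*T) (f(n, T) = T + (-2 - 2*T)*T = T + T*(-2 - 2*T))
(20 - 33)*f(Z, -4) = (20 - 33)*(-1*(-4)*(1 + 2*(-4))) = -(-13)*(-4)*(1 - 8) = -(-13)*(-4)*(-7) = -13*(-28) = 364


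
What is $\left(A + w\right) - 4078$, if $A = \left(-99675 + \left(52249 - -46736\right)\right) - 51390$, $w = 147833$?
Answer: $91675$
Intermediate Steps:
$A = -52080$ ($A = \left(-99675 + \left(52249 + 46736\right)\right) - 51390 = \left(-99675 + 98985\right) - 51390 = -690 - 51390 = -52080$)
$\left(A + w\right) - 4078 = \left(-52080 + 147833\right) - 4078 = 95753 - 4078 = 91675$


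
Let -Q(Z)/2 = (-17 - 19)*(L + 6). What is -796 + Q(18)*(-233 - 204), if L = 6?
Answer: -378364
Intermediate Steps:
Q(Z) = 864 (Q(Z) = -2*(-17 - 19)*(6 + 6) = -(-72)*12 = -2*(-432) = 864)
-796 + Q(18)*(-233 - 204) = -796 + 864*(-233 - 204) = -796 + 864*(-437) = -796 - 377568 = -378364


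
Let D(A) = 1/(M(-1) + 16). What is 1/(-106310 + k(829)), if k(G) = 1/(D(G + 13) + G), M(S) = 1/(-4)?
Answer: -52231/5552677547 ≈ -9.4064e-6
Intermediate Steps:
M(S) = -1/4
D(A) = 4/63 (D(A) = 1/(-1/4 + 16) = 1/(63/4) = 4/63)
k(G) = 1/(4/63 + G)
1/(-106310 + k(829)) = 1/(-106310 + 63/(4 + 63*829)) = 1/(-106310 + 63/(4 + 52227)) = 1/(-106310 + 63/52231) = 1/(-5552677547/52231) = -52231/5552677547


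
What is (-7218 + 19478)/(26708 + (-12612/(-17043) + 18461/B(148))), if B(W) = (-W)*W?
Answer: 1525593010240/3323440561267 ≈ 0.45904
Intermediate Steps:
B(W) = -W²
(-7218 + 19478)/(26708 + (-12612/(-17043) + 18461/B(148))) = (-7218 + 19478)/(26708 + (-12612/(-17043) + 18461/((-1*148²)))) = 12260/(26708 + (-12612*(-1/17043) + 18461/((-1*21904)))) = 12260/(26708 + (4204/5681 + 18461/(-21904))) = 12260/(26708 + (4204/5681 + 18461*(-1/21904))) = 12260/(26708 + (4204/5681 - 18461/21904)) = 12260/(26708 - 12792525/124436624) = 12260/(3323440561267/124436624) = 12260*(124436624/3323440561267) = 1525593010240/3323440561267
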